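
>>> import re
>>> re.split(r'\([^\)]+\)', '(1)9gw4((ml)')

['', '9gw4', '']

Matches to split on: at [0:3] → '(1)'; at [7:12] → '((ml)'.
Each match becomes a cut point; 3 segments remain.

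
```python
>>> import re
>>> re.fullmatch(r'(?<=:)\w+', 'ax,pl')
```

None

The positive lookaround only admits positions where the adjacent text matches; those characters stay outside the span.
`fullmatch` succeeds only if the pattern covers the string from start to end.
Here the string isn't matched end-to-end, so the call returns None.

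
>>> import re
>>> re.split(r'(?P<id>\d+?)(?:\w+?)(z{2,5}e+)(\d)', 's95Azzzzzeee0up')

['s', '9', 'zzzzzeee', '0', 'up']

A `+?`/`*?`/`{m,n}?` starts at its minimum and grows only as far as needed for what follows to match.
Because the pattern has a capturing group, `split` also inserts each captured text between the pieces.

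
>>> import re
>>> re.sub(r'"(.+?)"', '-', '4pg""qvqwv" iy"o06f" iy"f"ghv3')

'4pg- iy- iy-ghv3'

`sub` substitutes '-' at each match site.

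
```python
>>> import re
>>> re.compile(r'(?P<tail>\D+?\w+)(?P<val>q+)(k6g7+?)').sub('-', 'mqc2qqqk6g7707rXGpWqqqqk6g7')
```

'-'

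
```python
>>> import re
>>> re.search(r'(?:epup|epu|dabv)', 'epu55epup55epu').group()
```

'epu'

`re.search` tries every starting position until one works.
The match spans [0:3] → 'epu'.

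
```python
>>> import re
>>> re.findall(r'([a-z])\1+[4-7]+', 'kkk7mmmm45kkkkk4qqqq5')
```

The backreference `\1` re-matches whatever the first group consumed, character for character.
`findall` collects group 1 from each match (4 total).

['k', 'm', 'k', 'q']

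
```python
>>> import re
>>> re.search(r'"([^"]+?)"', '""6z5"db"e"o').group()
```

Unlike `match`, `search` isn't anchored — it looks for the pattern anywhere in the string.
The match spans [1:6] → '"6z5"'.
Captured: group 1 = '6z5'.

'"6z5"'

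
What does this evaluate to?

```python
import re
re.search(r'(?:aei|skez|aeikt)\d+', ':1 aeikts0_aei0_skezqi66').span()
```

`re.search` tries every starting position until one works.
The match spans [11:15] → 'aei0'.

(11, 15)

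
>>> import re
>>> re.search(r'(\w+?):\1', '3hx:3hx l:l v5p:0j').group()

'3hx:3hx'

A backreference is literal: `\1` must see the identical characters the first group matched.
The match spans [0:7] → '3hx:3hx'.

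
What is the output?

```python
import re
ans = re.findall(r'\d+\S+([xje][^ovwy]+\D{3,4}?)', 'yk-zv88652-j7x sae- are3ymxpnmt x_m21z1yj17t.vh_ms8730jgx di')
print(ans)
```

['x sae- are3ymx', 'jgx di']

The pattern matches one or more of a digit, then one or more of a non-whitespace character; then one of [xje], then one or more of any character except [ovwy], then 3 to 4 of a non-digit (lazy) (captured).
A non-greedy quantifier consumes as few characters as it can — just enough that the remainder of the pattern still matches from where it stops; whatever follows it matches normally.
Walking the string: at [5:27] match '88652-j7x sae- are3ymx', group 1 = 'x sae- are3ymx'; at [35:60] match '21z1yj17t.vh_ms8730jgx di', group 1 = 'jgx di'.
One capturing group, so `findall` returns just the captured substring from each match — 2 in all.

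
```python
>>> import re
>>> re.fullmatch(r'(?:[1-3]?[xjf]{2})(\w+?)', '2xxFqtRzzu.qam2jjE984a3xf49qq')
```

None

The pattern matches optionally a character in [1-3], then exactly 2 of one of [xjf] (non-capturing group); then one or more of a word character (lazy) (captured).
`re.fullmatch` is like wrapping the pattern in `^…$` (in single-line mode).
Here the string isn't matched end-to-end, so the call returns None.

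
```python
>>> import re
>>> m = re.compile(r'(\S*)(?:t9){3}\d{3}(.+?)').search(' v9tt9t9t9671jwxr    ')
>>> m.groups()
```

('v9t', 'j')

The match spans [1:14] → 'v9tt9t9t9671j'.
Captured: group 1 = 'v9t', group 2 = 'j'.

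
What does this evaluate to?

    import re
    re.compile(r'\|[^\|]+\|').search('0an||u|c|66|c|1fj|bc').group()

'|u|'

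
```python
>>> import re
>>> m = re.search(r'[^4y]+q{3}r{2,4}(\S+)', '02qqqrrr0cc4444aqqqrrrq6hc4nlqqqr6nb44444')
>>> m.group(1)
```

'0cc4444aqqqrrrq6hc4nlqqqr6nb44444'

The match spans [0:41] → '02qqqrrr0cc4444aqqqrrrq6hc4nlqqqr6nb44444'.
Captured: group 1 = '0cc4444aqqqrrrq6hc4nlqqqr6nb44444'.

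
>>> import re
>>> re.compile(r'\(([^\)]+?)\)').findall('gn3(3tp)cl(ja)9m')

`findall` collects group 1 from each match (2 total).

['3tp', 'ja']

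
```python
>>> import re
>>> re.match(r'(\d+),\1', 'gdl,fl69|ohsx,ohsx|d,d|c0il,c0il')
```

`\1` has to match the exact text group 1 already captured.
`re.match` only tries the pattern at the start of the string.
Here the string doesn't start with a match, so the call returns None.

None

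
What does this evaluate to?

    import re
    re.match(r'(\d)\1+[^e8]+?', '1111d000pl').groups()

('1',)

After group 1 captures some text, `\1` only succeeds where that same text appears again.
With `match`, the pattern is implicitly anchored at the beginning.
The match spans [0:5] → '1111d'.
Captured: group 1 = '1'.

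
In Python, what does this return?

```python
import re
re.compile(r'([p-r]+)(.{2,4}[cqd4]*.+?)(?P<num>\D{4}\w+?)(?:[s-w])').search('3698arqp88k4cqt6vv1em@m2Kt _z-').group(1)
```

The pattern matches one or more of a character in [p-r] (captured); then 2 to 4 of any character, then zero or more of one of [cqd4], then one or more of any character (lazy) (captured); then exactly 4 of a non-digit, then one or more of a word character (lazy) (captured as 'num'); then a character in [s-w] (non-capturing group).
`re.search` tries every starting position until one works.
The match spans [5:26] → 'rqp88k4cqt6vv1em@m2Kt'.
Captured: group 1 = 'rqp', group 2 = '88k4cqt6vv1', group 3 = 'em@m2K'.

'rqp'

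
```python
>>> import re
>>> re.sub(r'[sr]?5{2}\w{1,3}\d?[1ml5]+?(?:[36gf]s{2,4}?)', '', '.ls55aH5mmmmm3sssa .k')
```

A `+?`/`*?`/`{m,n}?` starts at its minimum and grows only as far as needed for what follows to match.
`sub` substitutes '' at each match site.

'.lsa .k'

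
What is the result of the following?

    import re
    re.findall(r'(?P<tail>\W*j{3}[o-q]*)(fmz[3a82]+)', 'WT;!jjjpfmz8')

[(';!jjjp', 'fmz8')]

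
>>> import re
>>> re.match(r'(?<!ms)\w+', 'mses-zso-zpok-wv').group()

'mses'

A negative assertion filters positions out without eating any characters.
`re.match` only tries the pattern at the start of the string.
The match spans [0:4] → 'mses'.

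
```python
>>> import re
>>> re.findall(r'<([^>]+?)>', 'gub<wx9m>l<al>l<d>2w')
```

['wx9m', 'al', 'd']

Scanning left to right: at [3:9] match '<wx9m>', group 1 = 'wx9m'; at [10:14] match '<al>', group 1 = 'al'; at [15:18] match '<d>', group 1 = 'd'.
One capturing group, so `findall` returns just the captured substring from each match — 3 in all.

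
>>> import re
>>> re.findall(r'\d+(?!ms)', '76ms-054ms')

Because the assertion is negative and zero-width, positions next to the forbidden text are skipped.
`findall` yields the raw match text (2 of them) because the pattern has no groups.

['7', '05']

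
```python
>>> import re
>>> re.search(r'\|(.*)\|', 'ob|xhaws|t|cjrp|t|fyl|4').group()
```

'|xhaws|t|cjrp|t|fyl|'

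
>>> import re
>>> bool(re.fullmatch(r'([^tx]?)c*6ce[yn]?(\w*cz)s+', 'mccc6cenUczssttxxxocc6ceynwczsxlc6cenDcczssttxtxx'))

False

`re.fullmatch` requires the pattern to consume the entire string.
Here the string isn't matched end-to-end, so the call returns None, and `bool(None)` is False.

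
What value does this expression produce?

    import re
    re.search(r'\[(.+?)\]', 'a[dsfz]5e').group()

Unlike `match`, `search` isn't anchored — it looks for the pattern anywhere in the string.
The match spans [1:7] → '[dsfz]'.
Captured: group 1 = 'dsfz'.

'[dsfz]'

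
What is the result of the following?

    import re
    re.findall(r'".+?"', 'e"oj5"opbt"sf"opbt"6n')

Walking the string: at [1:6] → '"oj5"'; at [10:14] → '"sf"'.
No capturing groups, so `findall` returns the 2 full match strings.

['"oj5"', '"sf"']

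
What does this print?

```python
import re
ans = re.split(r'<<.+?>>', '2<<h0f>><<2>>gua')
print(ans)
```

['2', '', 'gua']

Splitting on the pattern gives 3 pieces.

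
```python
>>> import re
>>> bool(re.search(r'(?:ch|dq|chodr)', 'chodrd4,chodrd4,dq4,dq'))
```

True

`re.search` tries every starting position until one works.
The match spans [0:2] → 'ch'.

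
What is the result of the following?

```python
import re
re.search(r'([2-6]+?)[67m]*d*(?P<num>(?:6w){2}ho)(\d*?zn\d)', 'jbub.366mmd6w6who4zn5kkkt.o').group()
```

'366mmd6w6who4zn5'

Pattern: one or more of a character in [2-6] (lazy) (captured); then zero or more of one of [67m], then zero or more of the literal 'd'; then the literal '6w' repeated 2 times, then the literal 'ho' (captured as 'num'); then zero or more of a digit (lazy), then the literal 'zn', then a digit (captured).
`search` walks the string left to right and returns the first match it finds.
The match spans [5:21] → '366mmd6w6who4zn5'.
Captured: group 1 = '3', group 2 = '6w6who', group 3 = '4zn5'.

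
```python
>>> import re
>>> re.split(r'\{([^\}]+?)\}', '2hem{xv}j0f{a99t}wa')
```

['2hem', 'xv', 'j0f', 'a99t', 'wa']

Matches to split on: at [4:8] → '{xv}'; at [11:17] → '{a99t}'.
`re.split` interleaves the captured-group text with the surrounding fragments.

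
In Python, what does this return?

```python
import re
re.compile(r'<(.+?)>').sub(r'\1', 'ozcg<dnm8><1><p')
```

'ozcgdnm81<p'

A non-greedy quantifier consumes as few characters as it can — just enough that the remainder of the pattern still matches from where it stops; whatever follows it matches normally.
Each match is replaced using the text its own group 1 captured.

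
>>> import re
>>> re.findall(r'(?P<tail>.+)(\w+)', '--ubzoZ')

[('--ubzo', 'Z')]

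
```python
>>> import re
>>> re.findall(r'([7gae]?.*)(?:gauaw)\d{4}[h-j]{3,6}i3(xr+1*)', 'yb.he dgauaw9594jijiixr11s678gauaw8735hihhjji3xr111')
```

[('yb.he dgauaw9594jijiixr11s678', 'xr111')]

Pattern: optionally one of [7gae], then zero or more of any character (captured); then the literal 'gau', then the literal 'aw' (non-capturing group); then exactly 4 of a digit, then 3 to 6 of a character in [h-j], then the literal 'i3'; then the literal 'x', then one or more of a literal 'r', then zero or more of the literal '1' (captured).
2 groups means the one result is a tuple of 2 captured strings — 1 here.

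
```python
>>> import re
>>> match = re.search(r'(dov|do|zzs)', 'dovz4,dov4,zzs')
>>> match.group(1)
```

'dov'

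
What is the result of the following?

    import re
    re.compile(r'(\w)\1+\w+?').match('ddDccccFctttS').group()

'ddD'

`re.match` won't scan ahead — the pattern has to work from the very first character.
The match spans [0:3] → 'ddD'.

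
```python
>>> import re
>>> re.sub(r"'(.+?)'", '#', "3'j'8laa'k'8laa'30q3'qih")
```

Every occurrence is swapped for '#'.

'3#8laa#8laa#qih'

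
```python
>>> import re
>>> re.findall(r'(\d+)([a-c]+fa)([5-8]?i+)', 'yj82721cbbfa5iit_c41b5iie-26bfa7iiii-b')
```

[('82721', 'cbbfa', '5ii'), ('26', 'bfa', '7iiii')]

3 groups means each result is a tuple of 3 captured strings — 2 here.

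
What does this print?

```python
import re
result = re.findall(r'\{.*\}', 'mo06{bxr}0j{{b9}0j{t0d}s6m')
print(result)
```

['{bxr}0j{{b9}0j{t0d}']

Since nothing is captured, `findall` lists the 1 matched substring directly.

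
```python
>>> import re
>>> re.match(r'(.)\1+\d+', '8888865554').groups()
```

After group 1 captures some text, `\1` only succeeds where that same text appears again.
With `match`, the pattern is implicitly anchored at the beginning.
The match spans [0:10] → '8888865554'.
Captured: group 1 = '8'.

('8',)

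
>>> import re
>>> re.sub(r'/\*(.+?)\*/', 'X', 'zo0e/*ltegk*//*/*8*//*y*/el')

'zo0eXXXel'

Matches: at [4:13] → '/*ltegk*/'; at [13:20] → '/*/*8*/'; at [20:25] → '/*y*/'.
Every occurrence is swapped for 'X'.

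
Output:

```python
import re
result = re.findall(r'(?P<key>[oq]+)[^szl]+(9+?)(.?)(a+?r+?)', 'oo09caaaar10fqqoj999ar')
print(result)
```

[('oo', '9', '', 'ar')]

Multiple groups make `findall` return tuples — one 4-tuple for the one match.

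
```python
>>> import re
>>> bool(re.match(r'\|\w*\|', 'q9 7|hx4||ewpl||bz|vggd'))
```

`re.match` won't scan ahead — the pattern has to work from the very first character.
Here the string doesn't start with a match, so the call returns None, and `bool(None)` is False.

False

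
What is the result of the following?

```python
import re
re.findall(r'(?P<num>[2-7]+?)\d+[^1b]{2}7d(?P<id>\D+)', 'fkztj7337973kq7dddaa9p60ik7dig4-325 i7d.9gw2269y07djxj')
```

[('7', 'ddaa'), ('6', 'ig'), ('3', '.'), ('2', 'jxj')]

Pattern: one or more of a character in [2-7] (lazy) (captured as 'num'); then one or more of a digit; then exactly 2 of any character except [1b], then the literal '7d'; then one or more of a non-digit (captured as 'id').
Walking the string: at [5:20] match '7337973kq7dddaa', groups = ('7', 'ddaa'); at [22:30] match '60ik7dig', groups = ('6', 'ig'); at [32:40] match '325 i7d.', groups = ('3', '.'); at [43:54] match '2269y07djxj', groups = ('2', 'jxj').
Multiple groups make `findall` return tuples — one 2-tuple for each match.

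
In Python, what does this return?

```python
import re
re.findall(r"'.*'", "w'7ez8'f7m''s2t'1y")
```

["'7ez8'f7m''s2t'"]

Walking the string: at [1:16] → "'7ez8'f7m''s2t'".
Since nothing is captured, `findall` lists the 1 matched substring directly.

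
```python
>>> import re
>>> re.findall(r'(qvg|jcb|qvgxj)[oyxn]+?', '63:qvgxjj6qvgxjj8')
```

`findall` collects group 1 from each match (2 total).

['qvg', 'qvg']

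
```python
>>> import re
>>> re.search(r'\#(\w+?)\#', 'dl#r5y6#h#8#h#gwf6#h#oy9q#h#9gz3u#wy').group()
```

'#r5y6#'

`search` walks the string left to right and returns the first match it finds.
The match spans [2:8] → '#r5y6#'.
Captured: group 1 = 'r5y6'.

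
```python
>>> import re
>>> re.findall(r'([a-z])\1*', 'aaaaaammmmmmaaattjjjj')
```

['a', 'm', 'a', 't', 'j']

`\1` is not a pattern — it's the concrete string captured by group 1, re-applied verbatim.
Because there's exactly one group, `findall` drops the full match and keeps group 1 from each hit.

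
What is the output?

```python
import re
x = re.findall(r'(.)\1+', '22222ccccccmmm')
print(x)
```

['2', 'c', 'm']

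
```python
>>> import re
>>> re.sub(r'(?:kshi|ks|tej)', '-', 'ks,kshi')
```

Alternation tries branches left to right and keeps the first one that lets the overall match succeed at that position.
Matches: at [0:2] → 'ks'; at [3:7] → 'kshi'.
`sub` substitutes '-' at each match site.

'-,-'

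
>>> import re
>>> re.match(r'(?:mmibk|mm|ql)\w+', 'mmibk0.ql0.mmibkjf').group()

'mmibk0'

`match` is anchored at position 0; if the pattern doesn't fit there, it returns None.
The match spans [0:6] → 'mmibk0'.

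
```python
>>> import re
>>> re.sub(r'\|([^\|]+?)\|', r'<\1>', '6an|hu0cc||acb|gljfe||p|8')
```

'6an<hu0cc><acb>gljfe|<p>8'

`\1` in the replacement pulls in group 1's text for each match.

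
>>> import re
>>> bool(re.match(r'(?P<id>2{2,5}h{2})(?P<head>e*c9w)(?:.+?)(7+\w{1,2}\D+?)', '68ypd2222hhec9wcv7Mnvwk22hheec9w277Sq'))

`re.match` only tries the pattern at the start of the string.
Here the string doesn't start with a match, so the call returns None, and `bool(None)` is False.

False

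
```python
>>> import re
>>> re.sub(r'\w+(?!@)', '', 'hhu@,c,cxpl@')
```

'u@,,l@'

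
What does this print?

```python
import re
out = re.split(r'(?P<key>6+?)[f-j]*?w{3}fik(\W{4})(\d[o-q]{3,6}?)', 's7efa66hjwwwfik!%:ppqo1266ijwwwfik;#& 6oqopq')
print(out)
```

['s7efa66hjwwwfik!%:ppqo12', '66', ';#& ', '6oqo', 'pq']

The pattern matches one or more of a literal '6' (lazy) (captured as 'key'); then zero or more of a character in [f-j] (lazy), then exactly 3 of the literal 'w', then the literal 'fik'; then exactly 4 of a non-word character (captured); then a digit, then 3 to 6 of a character in [o-q] (lazy) (captured).
The `?` after the quantifier makes it lazy — it takes as little as possible before letting the rest of the pattern try.
Matches to split on: at [24:42] → '66ijwwwfik;#& 6oqo'.
Because the pattern has a capturing group, `split` also inserts each captured text between the pieces.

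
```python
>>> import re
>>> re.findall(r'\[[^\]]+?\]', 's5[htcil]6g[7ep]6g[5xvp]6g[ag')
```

Scanning left to right: at [2:9] → '[htcil]'; at [11:16] → '[7ep]'; at [18:24] → '[5xvp]'.
No capturing groups, so `findall` returns the 3 full match strings.

['[htcil]', '[7ep]', '[5xvp]']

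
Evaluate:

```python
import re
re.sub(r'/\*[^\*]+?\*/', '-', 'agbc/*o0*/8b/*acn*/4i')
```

'agbc-8b-4i'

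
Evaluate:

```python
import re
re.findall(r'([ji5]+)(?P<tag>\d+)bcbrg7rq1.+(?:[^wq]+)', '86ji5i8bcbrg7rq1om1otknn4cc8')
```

[('ji5i', '8')]

Pattern: one or more of one of [ji5] (captured); then one or more of a digit (captured as 'tag'); then the literal 'bcb', then the literal 'rg7', then the literal 'rq1'; then one or more of any character; then one or more of any character except [wq] (non-capturing group).
Scanning left to right: at [2:28] match 'ji5i8bcbrg7rq1om1otknn4cc8', groups = ('ji5i', '8').
Multiple groups make `findall` return tuples — one 2-tuple for the one match.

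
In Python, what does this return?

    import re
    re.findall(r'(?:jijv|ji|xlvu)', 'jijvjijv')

['jijv', 'jijv']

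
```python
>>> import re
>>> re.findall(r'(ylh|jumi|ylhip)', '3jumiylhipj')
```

['jumi', 'ylh']

Alternation isn't longest-match — the leftmost alternative that fits at this position is chosen.
`findall` collects group 1 from each match (2 total).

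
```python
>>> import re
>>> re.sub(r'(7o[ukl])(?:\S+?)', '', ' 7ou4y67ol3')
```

' y6'

A non-greedy quantifier consumes as few characters as it can — just enough that the remainder of the pattern still matches from where it stops; whatever follows it matches normally.
Every occurrence is swapped for ''.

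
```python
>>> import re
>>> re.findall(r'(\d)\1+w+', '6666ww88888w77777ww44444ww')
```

After group 1 captures some text, `\1` only succeeds where that same text appears again.
One capturing group, so `findall` returns just the captured substring from each match — 4 in all.

['6', '8', '7', '4']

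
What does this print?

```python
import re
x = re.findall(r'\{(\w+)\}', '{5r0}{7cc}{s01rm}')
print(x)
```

Walking the string: at [0:5] match '{5r0}', group 1 = '5r0'; at [5:10] match '{7cc}', group 1 = '7cc'; at [10:17] match '{s01rm}', group 1 = 's01rm'.
One capturing group, so `findall` returns just the captured substring from each match — 3 in all.

['5r0', '7cc', 's01rm']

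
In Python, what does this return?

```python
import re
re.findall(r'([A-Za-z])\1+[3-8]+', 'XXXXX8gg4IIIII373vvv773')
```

['X', 'g', 'I', 'v']

`\1` has to match the exact text group 1 already captured.
`findall` collects group 1 from each match (4 total).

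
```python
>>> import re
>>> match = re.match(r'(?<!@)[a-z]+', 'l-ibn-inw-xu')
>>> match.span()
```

(0, 1)

The negative lookaround is zero-width — it rules out positions where the adjacent text would match, without consuming anything.
With `match`, the pattern is implicitly anchored at the beginning.
The match spans [0:1] → 'l'.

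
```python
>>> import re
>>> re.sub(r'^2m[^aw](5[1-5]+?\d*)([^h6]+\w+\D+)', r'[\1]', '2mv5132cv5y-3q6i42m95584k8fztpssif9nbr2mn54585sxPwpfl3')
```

This matches anchored at the start of the string; then the literal '2m', then any character except [aw]; then a literal '5', then one or more of a character in [1-5] (lazy), then zero or more of a digit (captured); then one or more of any character except [h6], then one or more of a word character, then one or more of a non-digit (captured).
Matches: at [0:53] → '2mv5132cv5y-3q6i42m95584k8fztpssif9nbr2mn54585sxPwpfl'.
`\1` in the replacement pulls in group 1's text for each match.

'[5132]3'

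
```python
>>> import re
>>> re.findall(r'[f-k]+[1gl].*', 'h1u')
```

`findall` yields the raw match text (1 of them) because the pattern has no groups.

['h1u']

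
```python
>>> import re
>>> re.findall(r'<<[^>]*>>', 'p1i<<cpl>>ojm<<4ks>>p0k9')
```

Walking the string: at [3:10] → '<<cpl>>'; at [13:20] → '<<4ks>>'.
`findall` yields the raw match text (2 of them) because the pattern has no groups.

['<<cpl>>', '<<4ks>>']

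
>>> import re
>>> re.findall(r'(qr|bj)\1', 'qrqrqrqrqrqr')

After group 1 captures some text, `\1` only succeeds where that same text appears again.
Walking the string: at [0:4] match 'qrqr', group 1 = 'qr'; at [4:8] match 'qrqr', group 1 = 'qr'; at [8:12] match 'qrqr', group 1 = 'qr'.
One capturing group, so `findall` returns just the captured substring from each match — 3 in all.

['qr', 'qr', 'qr']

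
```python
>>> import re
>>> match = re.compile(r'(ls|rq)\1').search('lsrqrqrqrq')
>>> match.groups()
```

A backreference is literal: `\1` must see the identical characters the first group matched.
`re.search` scans for the first position where the pattern succeeds.
The match spans [2:6] → 'rqrq'.
Captured: group 1 = 'rq'.

('rq',)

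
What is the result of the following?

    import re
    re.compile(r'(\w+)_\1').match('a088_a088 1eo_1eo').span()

`match` is anchored at position 0; if the pattern doesn't fit there, it returns None.
The match spans [0:9] → 'a088_a088'.

(0, 9)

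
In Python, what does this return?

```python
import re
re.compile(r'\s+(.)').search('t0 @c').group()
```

' @'

This matches one or more of whitespace; then any character (captured).
`search` walks the string left to right and returns the first match it finds.
The match spans [2:4] → ' @'.
Captured: group 1 = '@'.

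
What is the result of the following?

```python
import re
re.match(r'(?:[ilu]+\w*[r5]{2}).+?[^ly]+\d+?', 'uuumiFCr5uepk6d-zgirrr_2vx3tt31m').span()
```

Pattern: one or more of one of [ilu], then zero or more of a word character, then exactly 2 of one of [r5] (non-capturing group); then one or more of any character (lazy), then one or more of any character except [ly], then one or more of a digit (lazy).
`re.match` only tries the pattern at the start of the string.
The match spans [0:31] → 'uuumiFCr5uepk6d-zgirrr_2vx3tt31'.

(0, 31)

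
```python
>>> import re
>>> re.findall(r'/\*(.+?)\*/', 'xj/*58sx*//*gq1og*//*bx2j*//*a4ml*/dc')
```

['58sx', 'gq1og', 'bx2j', 'a4ml']

Walking the string: at [2:10] match '/*58sx*/', group 1 = '58sx'; at [10:19] match '/*gq1og*/', group 1 = 'gq1og'; at [19:27] match '/*bx2j*/', group 1 = 'bx2j'; at [27:35] match '/*a4ml*/', group 1 = 'a4ml'.
Because there's exactly one group, `findall` drops the full match and keeps group 1 from each hit.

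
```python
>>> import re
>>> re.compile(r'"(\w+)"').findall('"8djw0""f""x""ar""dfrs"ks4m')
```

Walking the string: at [0:7] match '"8djw0"', group 1 = '8djw0'; at [7:10] match '"f"', group 1 = 'f'; at [10:13] match '"x"', group 1 = 'x'; at [13:17] match '"ar"', group 1 = 'ar'; at [17:23] match '"dfrs"', group 1 = 'dfrs'.
With a single group, `findall` returns only what that group captured — 5 items.

['8djw0', 'f', 'x', 'ar', 'dfrs']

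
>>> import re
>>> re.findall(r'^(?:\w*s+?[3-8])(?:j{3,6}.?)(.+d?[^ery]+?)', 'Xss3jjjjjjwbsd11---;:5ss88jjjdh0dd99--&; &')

One capturing group, so `findall` returns just the captured substring from the one match — 1 in all.

['bsd11---;:5ss88jjjdh0dd99--&; &']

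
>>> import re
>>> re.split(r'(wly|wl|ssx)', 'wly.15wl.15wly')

['', 'wly', '.15', 'wl', '.15', 'wly', '']

`|` is ordered: at each position the engine commits to the first alternative that works.
Matches to split on: at [0:3] → 'wly'; at [6:8] → 'wl'; at [11:14] → 'wly'.
With a capturing group present, the delimiter's captured portion is kept in the result list.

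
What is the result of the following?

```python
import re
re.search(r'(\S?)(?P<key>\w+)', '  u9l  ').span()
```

(2, 5)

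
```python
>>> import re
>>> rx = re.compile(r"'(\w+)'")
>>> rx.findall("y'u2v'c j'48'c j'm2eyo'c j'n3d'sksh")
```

Matches: at [1:6] match "'u2v'", group 1 = 'u2v'; at [9:13] match "'48'", group 1 = '48'; at [16:23] match "'m2eyo'", group 1 = 'm2eyo'; at [26:31] match "'n3d'", group 1 = 'n3d'.
With a single group, `findall` returns only what that group captured — 4 items.

['u2v', '48', 'm2eyo', 'n3d']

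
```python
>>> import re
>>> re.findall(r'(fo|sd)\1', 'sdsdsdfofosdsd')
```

['sd', 'fo', 'sd']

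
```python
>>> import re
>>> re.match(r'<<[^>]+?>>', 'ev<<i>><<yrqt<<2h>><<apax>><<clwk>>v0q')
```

None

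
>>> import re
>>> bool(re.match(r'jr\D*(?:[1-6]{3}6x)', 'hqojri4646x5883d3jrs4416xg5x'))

False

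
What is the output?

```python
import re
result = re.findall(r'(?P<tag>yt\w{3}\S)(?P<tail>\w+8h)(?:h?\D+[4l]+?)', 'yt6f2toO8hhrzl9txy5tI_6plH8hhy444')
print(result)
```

2 groups means the one result is a tuple of 2 captured strings — 1 here.

[('yt6f2t', 'oO8hhrzl9txy5tI_6plH8h')]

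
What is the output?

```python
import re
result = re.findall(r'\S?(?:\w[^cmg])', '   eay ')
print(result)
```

['eay']

The pattern matches optionally a non-whitespace character; then a word character, then any character except [cmg] (non-capturing group).
Matches: at [3:6] → 'eay'.
No capturing groups, so `findall` returns the 1 full match string.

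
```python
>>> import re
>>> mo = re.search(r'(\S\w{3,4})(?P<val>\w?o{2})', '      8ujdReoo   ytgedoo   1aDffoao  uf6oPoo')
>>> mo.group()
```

'8ujdReoo'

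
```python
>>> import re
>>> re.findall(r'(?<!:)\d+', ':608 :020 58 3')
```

['08', '20', '58', '3']

The negative lookahead/lookbehind blocks any match where the forbidden context is present.
Since nothing is captured, `findall` lists the 4 matched substrings directly.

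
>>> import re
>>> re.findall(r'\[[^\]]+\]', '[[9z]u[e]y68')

Since nothing is captured, `findall` lists the 2 matched substrings directly.

['[[9z]', '[e]']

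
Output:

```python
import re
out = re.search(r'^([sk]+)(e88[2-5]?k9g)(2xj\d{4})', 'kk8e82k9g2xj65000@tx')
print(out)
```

None

Here the pattern never matches, so the call returns None.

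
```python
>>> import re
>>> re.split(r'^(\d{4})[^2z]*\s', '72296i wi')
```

['', '7229', 'wi']

This matches anchored at the start of the string; then exactly 4 of a digit (captured); then zero or more of any character except [2z]; then whitespace.
Matches to split on: at [0:7] → '72296i '.
`re.split` interleaves the captured-group text with the surrounding fragments.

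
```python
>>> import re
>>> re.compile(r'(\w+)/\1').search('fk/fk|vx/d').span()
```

`\1` has to match the exact text group 1 already captured.
Unlike `match`, `search` isn't anchored — it looks for the pattern anywhere in the string.
The match spans [0:5] → 'fk/fk'.
Captured: group 1 = 'fk'.

(0, 5)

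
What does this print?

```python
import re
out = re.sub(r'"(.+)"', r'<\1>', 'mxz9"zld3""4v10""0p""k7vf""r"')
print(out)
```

mxz9<zld3""4v10""0p""k7vf""r>

Matches: at [4:29] → '"zld3""4v10""0p""k7vf""r"'.
The replacement refers to a captured group, so each match is rewritten using its own captured text.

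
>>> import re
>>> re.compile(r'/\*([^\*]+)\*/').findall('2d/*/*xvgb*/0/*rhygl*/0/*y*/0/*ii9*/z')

Scanning left to right: at [4:12] match '/*xvgb*/', group 1 = 'xvgb'; at [13:22] match '/*rhygl*/', group 1 = 'rhygl'; at [23:28] match '/*y*/', group 1 = 'y'; at [29:36] match '/*ii9*/', group 1 = 'ii9'.
One capturing group, so `findall` returns just the captured substring from each match — 4 in all.

['xvgb', 'rhygl', 'y', 'ii9']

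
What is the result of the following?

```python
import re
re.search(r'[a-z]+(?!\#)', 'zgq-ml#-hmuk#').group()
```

`(?!…)`/`(?<!…)` only lets a position through if the neighbouring text does NOT match; no characters are consumed.
Unlike `match`, `search` isn't anchored — it looks for the pattern anywhere in the string.
The match spans [0:3] → 'zgq'.

'zgq'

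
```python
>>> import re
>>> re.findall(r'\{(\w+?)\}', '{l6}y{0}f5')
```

With a single group, `findall` returns only what that group captured — 2 items.

['l6', '0']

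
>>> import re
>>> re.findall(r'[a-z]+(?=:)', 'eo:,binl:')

Because the assertion is zero-width, the text it checks is not consumed and won't appear in the result.
No capturing groups, so `findall` returns the 2 full match strings.

['eo', 'binl']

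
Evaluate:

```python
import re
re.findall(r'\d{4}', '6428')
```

['6428']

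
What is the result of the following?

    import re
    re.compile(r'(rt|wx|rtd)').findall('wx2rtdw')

['wx', 'rt']

Branches in `(...|...)` are attempted left-to-right; the first branch that allows the whole pattern to succeed is taken.
Walking the string: at [0:2] match 'wx', group 1 = 'wx'; at [3:5] match 'rt', group 1 = 'rt'.
`findall` collects group 1 from each match (2 total).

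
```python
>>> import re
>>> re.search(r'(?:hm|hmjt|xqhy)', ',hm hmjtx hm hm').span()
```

(1, 3)

Unlike `match`, `search` isn't anchored — it looks for the pattern anywhere in the string.
The match spans [1:3] → 'hm'.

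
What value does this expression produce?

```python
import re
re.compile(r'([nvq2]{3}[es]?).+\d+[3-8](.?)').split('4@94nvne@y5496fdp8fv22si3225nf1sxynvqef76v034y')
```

['4@94', 'nvne', 'y', '']

Because the pattern has a capturing group, `split` also inserts each captured text between the pieces.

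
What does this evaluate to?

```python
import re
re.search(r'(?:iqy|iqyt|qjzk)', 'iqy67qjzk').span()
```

(0, 3)

`re.search` scans for the first position where the pattern succeeds.
The match spans [0:3] → 'iqy'.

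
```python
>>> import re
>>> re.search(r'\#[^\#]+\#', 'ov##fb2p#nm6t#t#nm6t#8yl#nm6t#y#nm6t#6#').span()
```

(3, 9)

`re.search` tries every starting position until one works.
The match spans [3:9] → '#fb2p#'.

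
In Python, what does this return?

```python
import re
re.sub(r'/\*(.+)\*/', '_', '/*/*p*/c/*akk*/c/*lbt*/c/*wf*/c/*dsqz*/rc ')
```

'_rc '

Matches: at [0:39] → '/*/*p*/c/*akk*/c/*lbt*/c/*wf*/c/*dsqz*/'.
Each match is replaced by '_'.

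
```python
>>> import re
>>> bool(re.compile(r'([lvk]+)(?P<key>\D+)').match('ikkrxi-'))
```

Pattern: one or more of one of [lvk] (captured); then one or more of a non-digit (captured as 'key').
With `match`, the pattern is implicitly anchored at the beginning.
Here position 0 doesn't satisfy it, so the call returns None, and `bool(None)` is False.

False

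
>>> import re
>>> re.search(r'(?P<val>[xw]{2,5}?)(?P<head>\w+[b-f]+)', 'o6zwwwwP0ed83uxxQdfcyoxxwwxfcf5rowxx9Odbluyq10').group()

This matches 2 to 5 of one of [xw] (lazy) (captured as 'val'); then one or more of a word character, then one or more of a character in [b-f] (captured as 'head').
`re.search` scans for the first position where the pattern succeeds.
The match spans [3:40] → 'wwwwP0ed83uxxQdfcyoxxwwxfcf5rowxx9Odb'.
Captured: group 1 = 'ww', group 2 = 'wwP0ed83uxxQdfcyoxxwwxfcf5rowxx9Odb'.

'wwwwP0ed83uxxQdfcyoxxwwxfcf5rowxx9Odb'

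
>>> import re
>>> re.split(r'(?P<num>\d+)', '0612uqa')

['', '0612', 'uqa']

With a capturing group present, the delimiter's captured portion is kept in the result list.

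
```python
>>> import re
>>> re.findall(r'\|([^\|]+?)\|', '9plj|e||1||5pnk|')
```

['e', '1', '5pnk']

One capturing group, so `findall` returns just the captured substring from each match — 3 in all.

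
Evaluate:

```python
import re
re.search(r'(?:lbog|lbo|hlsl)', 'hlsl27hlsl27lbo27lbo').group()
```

The match spans [0:4] → 'hlsl'.

'hlsl'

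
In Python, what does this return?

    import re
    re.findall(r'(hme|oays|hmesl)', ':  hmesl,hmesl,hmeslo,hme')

['hme', 'hme', 'hme', 'hme']

`|` is ordered: at each position the engine commits to the first alternative that works.
Matches: at [3:6] match 'hme', group 1 = 'hme'; at [9:12] match 'hme', group 1 = 'hme'; at [15:18] match 'hme', group 1 = 'hme'; at [22:25] match 'hme', group 1 = 'hme'.
With a single group, `findall` returns only what that group captured — 4 items.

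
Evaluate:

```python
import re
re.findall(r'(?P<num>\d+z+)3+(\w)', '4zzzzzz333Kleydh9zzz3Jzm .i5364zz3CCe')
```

Pattern: one or more of a digit, then one or more of a literal 'z' (captured as 'num'); then one or more of a literal '3'; then a word character (captured).
With 2 capturing groups, `findall` returns a 2-tuple per match.

[('4zzzzzz', 'K'), ('9zzz', 'J'), ('5364zz', 'C')]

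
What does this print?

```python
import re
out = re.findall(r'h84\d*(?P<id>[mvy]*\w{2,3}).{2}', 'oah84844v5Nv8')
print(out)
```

The pattern matches the literal 'h84', then zero or more of a digit; then zero or more of one of [mvy], then 2 to 3 of a word character (captured as 'id'); then exactly 2 of any character.
With a single group, `findall` returns only what that group captured — 1 item.

['v5N']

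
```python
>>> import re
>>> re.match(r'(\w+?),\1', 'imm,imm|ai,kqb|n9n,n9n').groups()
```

('imm',)

The backreference `\1` re-matches whatever the first group consumed, character for character.
With `match`, the pattern is implicitly anchored at the beginning.
The match spans [0:7] → 'imm,imm'.
Captured: group 1 = 'imm'.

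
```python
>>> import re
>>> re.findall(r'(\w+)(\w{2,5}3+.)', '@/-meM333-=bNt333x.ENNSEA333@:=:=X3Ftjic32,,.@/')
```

[('meM', '333-'), ('bNt', '333x'), ('ENNSEA', '333@'), ('X3Ftj', 'ic32')]

Pattern: one or more of a word character (captured); then 2 to 5 of a word character, then one or more of the literal '3', then any character (captured).
Scanning left to right: at [3:10] match 'meM333-', groups = ('meM', '333-'); at [11:18] match 'bNt333x', groups = ('bNt', '333x'); at [19:29] match 'ENNSEA333@', groups = ('ENNSEA', '333@'); at [33:42] match 'X3Ftjic32', groups = ('X3Ftj', 'ic32').
`findall` packs the 2 group values into a tuple for every match.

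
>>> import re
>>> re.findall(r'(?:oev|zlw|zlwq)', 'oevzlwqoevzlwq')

['oev', 'zlw', 'oev', 'zlw']

Alternation tries branches left to right and keeps the first one that lets the overall match succeed at that position.
Scanning left to right: at [0:3] → 'oev'; at [3:6] → 'zlw'; at [7:10] → 'oev'; at [10:13] → 'zlw'.
With no groups in the pattern, `findall` gives back each whole match — 4 here.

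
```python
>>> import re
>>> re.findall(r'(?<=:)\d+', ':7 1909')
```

['7']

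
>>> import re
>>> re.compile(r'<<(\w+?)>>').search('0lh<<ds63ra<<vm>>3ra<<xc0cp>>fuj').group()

'<<vm>>'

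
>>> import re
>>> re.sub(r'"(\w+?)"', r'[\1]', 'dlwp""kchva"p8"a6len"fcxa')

'dlwp"[kchva]p8[a6len]fcxa'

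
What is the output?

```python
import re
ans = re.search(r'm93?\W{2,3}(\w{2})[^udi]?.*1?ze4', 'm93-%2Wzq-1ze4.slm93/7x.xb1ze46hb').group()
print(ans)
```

This matches the literal 'm9', then optionally a literal '3', then 2 to 3 of a non-word character; then exactly 2 of a word character (captured); then optionally any character except [udi]; then zero or more of any character, then optionally a literal '1', then the literal 'ze4'.
`search` walks the string left to right and returns the first match it finds.
The match spans [0:30] → 'm93-%2Wzq-1ze4.slm93/7x.xb1ze4'.
Captured: group 1 = '2W'.

m93-%2Wzq-1ze4.slm93/7x.xb1ze4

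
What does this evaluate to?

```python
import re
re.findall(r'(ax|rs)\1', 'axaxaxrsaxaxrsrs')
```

['ax', 'ax', 'rs']

`\1` has to match the exact text group 1 already captured.
Matches: at [0:4] match 'axax', group 1 = 'ax'; at [8:12] match 'axax', group 1 = 'ax'; at [12:16] match 'rsrs', group 1 = 'rs'.
`findall` collects group 1 from each match (3 total).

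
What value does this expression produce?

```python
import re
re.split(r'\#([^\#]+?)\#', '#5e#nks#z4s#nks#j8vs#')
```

['', '5e', 'nks', 'z4s', 'nks', 'j8vs', '']

Matches to split on: at [0:4] → '#5e#'; at [7:12] → '#z4s#'; at [15:21] → '#j8vs#'.
With a capturing group present, the delimiter's captured portion is kept in the result list.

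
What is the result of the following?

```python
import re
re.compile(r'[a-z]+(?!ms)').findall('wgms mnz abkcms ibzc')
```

['wgms', 'mnz', 'abkcms', 'ibzc']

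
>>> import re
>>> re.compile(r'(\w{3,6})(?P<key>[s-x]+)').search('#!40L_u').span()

The match spans [2:7] → '40L_u'.

(2, 7)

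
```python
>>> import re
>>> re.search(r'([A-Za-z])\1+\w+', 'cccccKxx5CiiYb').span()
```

(0, 14)

`\1` has to match the exact text group 1 already captured.
`re.search` scans for the first position where the pattern succeeds.
The match spans [0:14] → 'cccccKxx5CiiYb'.
Captured: group 1 = 'c'.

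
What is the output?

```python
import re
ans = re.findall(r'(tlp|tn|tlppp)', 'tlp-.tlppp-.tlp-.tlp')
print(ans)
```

Alternation isn't longest-match — the leftmost alternative that fits at this position is chosen.
Walking the string: at [0:3] match 'tlp', group 1 = 'tlp'; at [5:8] match 'tlp', group 1 = 'tlp'; at [12:15] match 'tlp', group 1 = 'tlp'; at [17:20] match 'tlp', group 1 = 'tlp'.
Because there's exactly one group, `findall` drops the full match and keeps group 1 from each hit.

['tlp', 'tlp', 'tlp', 'tlp']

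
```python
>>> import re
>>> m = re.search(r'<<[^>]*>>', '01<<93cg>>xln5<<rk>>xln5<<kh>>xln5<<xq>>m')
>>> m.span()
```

(2, 10)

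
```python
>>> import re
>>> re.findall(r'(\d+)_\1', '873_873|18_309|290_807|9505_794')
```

['873']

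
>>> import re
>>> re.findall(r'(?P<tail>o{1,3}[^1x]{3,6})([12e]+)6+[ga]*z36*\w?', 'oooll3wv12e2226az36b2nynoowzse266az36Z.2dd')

[('oooll3wv', '12e222'), ('oowzse', '2')]

Multiple groups make `findall` return tuples — one 2-tuple for each match.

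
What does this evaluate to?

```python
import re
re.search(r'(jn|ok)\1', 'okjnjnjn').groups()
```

('jn',)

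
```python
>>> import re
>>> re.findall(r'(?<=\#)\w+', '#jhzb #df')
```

Because the assertion is zero-width, the text it checks is not consumed and won't appear in the result.
Scanning left to right: at [1:5] → 'jhzb'; at [7:9] → 'df'.
`findall` yields the raw match text (2 of them) because the pattern has no groups.

['jhzb', 'df']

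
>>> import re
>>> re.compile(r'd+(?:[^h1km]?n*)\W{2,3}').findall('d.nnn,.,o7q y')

Pattern: one or more of a literal 'd'; then optionally any character except [h1km], then zero or more of the literal 'n' (non-capturing group); then 2 to 3 of a non-word character.
No capturing groups, so `findall` returns the 1 full match string.

['d.nnn,.,']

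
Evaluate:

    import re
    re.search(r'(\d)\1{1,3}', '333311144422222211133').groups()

A backreference is literal: `\1` must see the identical characters the first group matched.
`search` walks the string left to right and returns the first match it finds.
The match spans [0:4] → '3333'.
Captured: group 1 = '3'.

('3',)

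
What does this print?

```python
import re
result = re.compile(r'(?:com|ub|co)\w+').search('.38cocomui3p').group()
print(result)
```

cocomui3p

The match spans [3:12] → 'cocomui3p'.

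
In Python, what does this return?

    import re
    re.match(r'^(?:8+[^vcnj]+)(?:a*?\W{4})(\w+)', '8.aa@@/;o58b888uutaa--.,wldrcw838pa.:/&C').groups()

('wldrcw838pa',)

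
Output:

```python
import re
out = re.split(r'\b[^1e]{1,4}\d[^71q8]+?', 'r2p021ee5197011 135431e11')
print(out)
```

This matches a word boundary (`\b`, zero-width); then 1 to 4 of any character except [1e], then a digit; then one or more of any character except [71q8] (lazy).
Lazy quantifiers expand one character at a time until the remainder of the pattern can match.
Matches to split on: at [0:5] → 'r2p02'; at [15:18] → ' 13'.
Splitting on the pattern gives 3 pieces.

['', '1ee5197011', '5431e11']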